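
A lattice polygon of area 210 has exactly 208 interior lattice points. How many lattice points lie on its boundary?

Pick's theorem gives A = I + B/2 − 1, so B = 2(A − I + 1) = 2(210 − 208 + 1) = 6.

6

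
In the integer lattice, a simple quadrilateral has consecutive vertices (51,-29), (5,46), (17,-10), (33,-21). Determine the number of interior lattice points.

Using the shoelace formula, 2A = |[51·46 − 5·(-29)] + [5·(-10) − 17·46] + [17·(-21) − 33·(-10)] + [33·(-29) − 51·(-21)]| = 1746, so the area is 873.
Along each edge there are gcd(|Δx|,|Δy|)+1 lattice points, so counting each shared vertex once the boundary has gcd(46,75) + gcd(12,56) + gcd(16,11) + gcd(18,8) = 1+4+1+2 = 8.
By Pick's theorem A = I + B/2 − 1, so I = 873 − 8/2 + 1 = 870.

870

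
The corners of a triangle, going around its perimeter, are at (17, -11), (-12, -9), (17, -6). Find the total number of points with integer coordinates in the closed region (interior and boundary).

77

Using the shoelace formula, 2A = |(17·(-9) − (-12)·(-11)) + ((-12)·(-6) − 17·(-9)) + (17·(-11) − 17·(-6))| = 145, so the area is 72.5.
Along each edge there are gcd(|Δx|,|Δy|)+1 lattice points, so counting each shared vertex once the boundary has gcd(29,2) + gcd(29,3) + gcd(0,5) = 1+1+5 = 7.
Pick's theorem gives I = A − B/2 + 1 = 72.5 − 7/2 + 1 = 70, so the closed region contains I + B = 70 + 7 = 77 lattice points.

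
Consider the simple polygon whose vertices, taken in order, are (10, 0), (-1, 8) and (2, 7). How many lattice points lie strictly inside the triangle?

6

The shoelace formula gives twice the area as |(10·8 − (-1)·0) + ((-1)·7 − 2·8) + (2·0 − 10·7)| = 13, so the area is 6.5.
Summing gcd(|Δx|,|Δy|) over the edges gives the boundary count: gcd(11,8) + gcd(3,1) + gcd(8,7) = 1+1+1 = 3.
By Pick's theorem A = I + B/2 − 1, so I = 6.5 − 3/2 + 1 = 6.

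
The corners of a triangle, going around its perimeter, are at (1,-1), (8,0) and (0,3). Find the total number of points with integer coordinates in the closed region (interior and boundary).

Using the shoelace formula, 2A = |[1·0 − 8·(-1)] + [8·3 − 0·0] + [0·(-1) − 1·3]| = 29, so the area is 29/2.
The number of boundary lattice points is Σ gcd(|Δx|,|Δy|) = gcd(7,1) + gcd(8,3) + gcd(1,4) = 1+1+1 = 3.
Pick's theorem gives I = A − B/2 + 1 = 29/2 − 3/2 + 1 = 14, so the closed region contains I + B = 14 + 3 = 17 lattice points.

17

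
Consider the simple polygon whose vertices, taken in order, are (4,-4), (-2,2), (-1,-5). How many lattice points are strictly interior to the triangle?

The shoelace formula gives twice the area as |(4·2 − (-2)·(-4)) + ((-2)·(-5) − (-1)·2) + ((-1)·(-4) − 4·(-5))| = 36, so the area is 18.
Summing gcd(|Δx|,|Δy|) over the edges gives the boundary count: gcd(6,6) + gcd(1,7) + gcd(5,1) = 6+1+1 = 8.
By Pick's theorem A = I + B/2 − 1, so I = 18 − 8/2 + 1 = 15.

15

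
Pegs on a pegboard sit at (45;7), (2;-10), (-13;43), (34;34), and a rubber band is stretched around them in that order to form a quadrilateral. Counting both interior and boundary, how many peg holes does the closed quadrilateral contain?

1855

The shoelace formula gives twice the area as |[45·(-10) − 2·7] + [2·43 − (-13)·(-10)] + [(-13)·34 − 34·43] + [34·7 − 45·34]| = 3704, so the area is 1852.
Summing gcd(|Δx|,|Δy|) over the edges gives the boundary count: gcd(43,17) + gcd(15,53) + gcd(47,9) + gcd(11,27) = 1+1+1+1 = 4.
Pick's theorem gives I = A − B/2 + 1 = 1852 − 4/2 + 1 = 1851, so the closed region contains I + B = 1851 + 4 = 1855 lattice points.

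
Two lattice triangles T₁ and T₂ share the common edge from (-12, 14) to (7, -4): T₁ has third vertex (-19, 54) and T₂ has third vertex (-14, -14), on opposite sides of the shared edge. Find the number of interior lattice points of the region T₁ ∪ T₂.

599

The union is the simple quadrilateral with vertices (-12, 14), (-19, 54), (7, -4), (-14, -14) in order.
By the shoelace formula, twice the signed area is |((-12)·54 − (-19)·14) + ((-19)·(-4) − 7·54) + (7·(-14) − (-14)·(-4)) + ((-14)·14 − (-12)·(-14))| = 1202, so the area is 601.
The number of boundary lattice points is Σ gcd(|Δx|,|Δy|) = gcd(7,40) + gcd(26,58) + gcd(21,10) + gcd(2,28) = 1+2+1+2 = 6.
By Pick's theorem I = A − B/2 + 1 = 601 − 6/2 + 1 = 599.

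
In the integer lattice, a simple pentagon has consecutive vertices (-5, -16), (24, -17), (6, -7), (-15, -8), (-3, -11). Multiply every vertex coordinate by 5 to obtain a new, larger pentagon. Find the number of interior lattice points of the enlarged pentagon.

4781

By the shoelace formula, twice the signed area is |[(-5)·(-17) − 24·(-16)] + [24·(-7) − 6·(-17)] + [6·(-8) − (-15)·(-7)] + [(-15)·(-11) − (-3)·(-8)] + [(-3)·(-16) − (-5)·(-11)]| = 384, so the area is 192.
The number of boundary lattice points is Σ gcd(|Δx|,|Δy|) = gcd(29,1) + gcd(18,10) + gcd(21,1) + gcd(12,3) + gcd(2,5) = 1+2+1+3+1 = 8.
Scaling by 5 multiplies the area by 5² = 25 (so the new area is 4800) and multiplies the boundary lattice-point count by 5, giving 40.
By Pick's theorem, the interior count of the dilated polygon is 4800 − 40/2 + 1 = 4781.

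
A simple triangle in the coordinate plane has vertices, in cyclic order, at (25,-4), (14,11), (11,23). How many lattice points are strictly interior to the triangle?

42

The shoelace formula gives twice the area as |(25·11 − 14·(-4)) + (14·23 − 11·11) + (11·(-4) − 25·23)| = 87, so the area is 87/2.
The number of boundary lattice points is Σ gcd(|Δx|,|Δy|) = gcd(11,15) + gcd(3,12) + gcd(14,27) = 1+3+1 = 5.
By Pick's theorem A = I + B/2 − 1, so I = 87/2 − 5/2 + 1 = 42.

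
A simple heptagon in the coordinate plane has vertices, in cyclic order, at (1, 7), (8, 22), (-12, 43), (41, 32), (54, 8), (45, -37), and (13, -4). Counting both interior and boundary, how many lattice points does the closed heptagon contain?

2476

The shoelace formula gives twice the area as |[1·22 − 8·7] + [8·43 − (-12)·22] + [(-12)·32 − 41·43] + [41·8 − 54·32] + [54·(-37) − 45·8] + [45·(-4) − 13·(-37)] + [13·7 − 1·(-4)]| = 4935, so the area is 4935/2.
Summing gcd(|Δx|,|Δy|) over the edges gives the boundary count: gcd(7,15) + gcd(20,21) + gcd(53,11) + gcd(13,24) + gcd(9,45) + gcd(32,33) + gcd(12,11) = 1+1+1+1+9+1+1 = 15.
Pick's theorem gives I = A − B/2 + 1 = 4935/2 − 15/2 + 1 = 2461, so the closed region contains I + B = 2461 + 15 = 2476 lattice points.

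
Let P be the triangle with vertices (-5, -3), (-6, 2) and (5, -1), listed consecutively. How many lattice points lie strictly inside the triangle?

By the shoelace formula, twice the signed area is |[(-5)·2 − (-6)·(-3)] + [(-6)·(-1) − 5·2] + [5·(-3) − (-5)·(-1)]| = 52, so the area is 26.
Summing gcd(|Δx|,|Δy|) over the edges gives the boundary count: gcd(1,5) + gcd(11,3) + gcd(10,2) = 1+1+2 = 4.
Pick's theorem gives I = A − B/2 + 1 = 26 − 4/2 + 1 = 25.

25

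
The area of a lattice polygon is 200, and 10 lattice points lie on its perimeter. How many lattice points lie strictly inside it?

From Pick's theorem, I = A − B/2 + 1 = 200 − 10/2 + 1 = 196.

196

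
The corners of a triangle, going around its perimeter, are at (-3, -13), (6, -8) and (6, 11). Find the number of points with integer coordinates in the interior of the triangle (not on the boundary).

75

The shoelace formula gives twice the area as |((-3)·(-8) − 6·(-13)) + (6·11 − 6·(-8)) + (6·(-13) − (-3)·11)| = 171, so the area is 171/2.
Along each edge there are gcd(|Δx|,|Δy|)+1 lattice points, so counting each shared vertex once the boundary has gcd(9,5) + gcd(0,19) + gcd(9,24) = 1+19+3 = 23.
By Pick's theorem A = I + B/2 − 1, so I = 171/2 − 23/2 + 1 = 75.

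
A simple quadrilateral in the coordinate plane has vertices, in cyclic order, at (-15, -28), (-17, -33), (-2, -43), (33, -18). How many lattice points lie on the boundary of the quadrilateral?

The number of boundary lattice points is Σ gcd(|Δx|,|Δy|) = gcd(2,5) + gcd(15,10) + gcd(35,25) + gcd(48,10) = 1+5+5+2 = 13.

13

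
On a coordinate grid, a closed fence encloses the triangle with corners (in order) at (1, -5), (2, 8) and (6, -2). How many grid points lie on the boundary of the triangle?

4

The number of boundary lattice points is Σ gcd(|Δx|,|Δy|) = gcd(1,13) + gcd(4,10) + gcd(5,3) = 1+2+1 = 4.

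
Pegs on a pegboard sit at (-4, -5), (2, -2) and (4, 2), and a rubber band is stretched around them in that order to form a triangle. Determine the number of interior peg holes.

7

The shoelace formula gives twice the area as |[(-4)·(-2) − 2·(-5)] + [2·2 − 4·(-2)] + [4·(-5) − (-4)·2]| = 18, so the area is 9.
Along each edge there are gcd(|Δx|,|Δy|)+1 lattice points, so counting each shared vertex once the boundary has gcd(6,3) + gcd(2,4) + gcd(8,7) = 3+2+1 = 6.
Pick's theorem gives I = A − B/2 + 1 = 9 − 6/2 + 1 = 7.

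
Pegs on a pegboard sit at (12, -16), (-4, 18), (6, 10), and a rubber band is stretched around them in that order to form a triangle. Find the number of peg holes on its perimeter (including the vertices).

The number of boundary lattice points is Σ gcd(|Δx|,|Δy|) = gcd(16,34) + gcd(10,8) + gcd(6,26) = 2+2+2 = 6.

6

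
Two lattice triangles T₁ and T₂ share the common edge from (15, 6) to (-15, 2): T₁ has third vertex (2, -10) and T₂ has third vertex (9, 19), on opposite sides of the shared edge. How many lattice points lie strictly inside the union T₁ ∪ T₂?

The union is the simple quadrilateral with vertices (15, 6), (2, -10), (-15, 2), (9, 19) in order.
The shoelace formula gives twice the area as |[15·(-10) − 2·6] + [2·2 − (-15)·(-10)] + [(-15)·19 − 9·2] + [9·6 − 15·19]| = 842, so the area is 421.
The number of boundary lattice points is Σ gcd(|Δx|,|Δy|) = gcd(13,16) + gcd(17,12) + gcd(24,17) + gcd(6,13) = 1+1+1+1 = 4.
By Pick's theorem I = A − B/2 + 1 = 421 − 4/2 + 1 = 420.

420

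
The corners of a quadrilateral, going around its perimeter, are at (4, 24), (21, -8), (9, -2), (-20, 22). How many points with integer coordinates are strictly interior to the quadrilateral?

454

By the shoelace formula, twice the signed area is |[4·(-8) − 21·24] + [21·(-2) − 9·(-8)] + [9·22 − (-20)·(-2)] + [(-20)·24 − 4·22]| = 916, so the area is 458.
Summing gcd(|Δx|,|Δy|) over the edges gives the boundary count: gcd(17,32) + gcd(12,6) + gcd(29,24) + gcd(24,2) = 1+6+1+2 = 10.
Pick's theorem gives I = A − B/2 + 1 = 458 − 10/2 + 1 = 454.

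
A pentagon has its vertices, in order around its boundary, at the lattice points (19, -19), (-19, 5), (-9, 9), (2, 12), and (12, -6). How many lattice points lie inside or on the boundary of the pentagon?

The shoelace formula gives twice the area as |[19·5 − (-19)·(-19)] + [(-19)·9 − (-9)·5] + [(-9)·12 − 2·9] + [2·(-6) − 12·12] + [12·(-19) − 19·(-6)]| = 788, so the area is 394.
Along each edge there are gcd(|Δx|,|Δy|)+1 lattice points, so counting each shared vertex once the boundary has gcd(38,24) + gcd(10,4) + gcd(11,3) + gcd(10,18) + gcd(7,13) = 2+2+1+2+1 = 8.
Pick's theorem gives I = A − B/2 + 1 = 394 − 8/2 + 1 = 391, so the closed region contains I + B = 391 + 8 = 399 lattice points.

399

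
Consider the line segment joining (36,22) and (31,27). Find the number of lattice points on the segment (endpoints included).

6

The number of lattice points on a segment between lattice points is gcd(|Δx|,|Δy|) + 1 = gcd(5,5) + 1 = 5 + 1 = 6.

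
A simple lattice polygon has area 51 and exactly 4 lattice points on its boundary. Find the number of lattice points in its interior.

Pick's theorem A = I + B/2 − 1 rearranges to I = A − B/2 + 1 = 51 − 4/2 + 1 = 50.

50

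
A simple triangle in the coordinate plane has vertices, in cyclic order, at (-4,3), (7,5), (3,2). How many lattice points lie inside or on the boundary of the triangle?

15

Using the shoelace formula, 2A = |((-4)·5 − 7·3) + (7·2 − 3·5) + (3·3 − (-4)·2)| = 25, so the area is 25/2.
The number of boundary lattice points is Σ gcd(|Δx|,|Δy|) = gcd(11,2) + gcd(4,3) + gcd(7,1) = 1+1+1 = 3.
Pick's theorem gives I = A − B/2 + 1 = 25/2 − 3/2 + 1 = 12, so the closed region contains I + B = 12 + 3 = 15 lattice points.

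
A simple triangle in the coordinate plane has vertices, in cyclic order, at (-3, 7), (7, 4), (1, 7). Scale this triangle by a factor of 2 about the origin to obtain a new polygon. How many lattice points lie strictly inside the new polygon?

17

The shoelace formula gives twice the area as |((-3)·4 − 7·7) + (7·7 − 1·4) + (1·7 − (-3)·7)| = 12, so the area is 6.
The number of boundary lattice points is Σ gcd(|Δx|,|Δy|) = gcd(10,3) + gcd(6,3) + gcd(4,0) = 1+3+4 = 8.
Scaling by 2 multiplies the area by 2² = 4 (so the new area is 24) and multiplies the boundary lattice-point count by 2, giving 16.
By Pick's theorem, the interior count of the dilated polygon is 24 − 16/2 + 1 = 17.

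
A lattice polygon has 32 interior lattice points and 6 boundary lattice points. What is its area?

Pick's theorem states A = I + B/2 − 1, so A = 32 + 6/2 − 1 = 34.

34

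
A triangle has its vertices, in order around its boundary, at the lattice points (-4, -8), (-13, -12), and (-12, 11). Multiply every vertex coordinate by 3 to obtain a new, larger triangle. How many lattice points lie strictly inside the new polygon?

910

The shoelace formula gives twice the area as |[(-4)·(-12) − (-13)·(-8)] + [(-13)·11 − (-12)·(-12)] + [(-12)·(-8) − (-4)·11]| = 203, so the area is 101.5.
The number of boundary lattice points is Σ gcd(|Δx|,|Δy|) = gcd(9,4) + gcd(1,23) + gcd(8,19) = 1+1+1 = 3.
Scaling by 3 multiplies the area by 3² = 9 (so the new area is 1827/2) and multiplies the boundary lattice-point count by 3, giving 9.
By Pick's theorem, the interior count of the dilated polygon is 1827/2 − 9/2 + 1 = 910.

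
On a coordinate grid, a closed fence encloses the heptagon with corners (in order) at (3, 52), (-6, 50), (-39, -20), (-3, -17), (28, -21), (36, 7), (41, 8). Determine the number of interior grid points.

By the shoelace formula, twice the signed area is |(3·50 − (-6)·52) + ((-6)·(-20) − (-39)·50) + ((-39)·(-17) − (-3)·(-20)) + ((-3)·(-21) − 28·(-17)) + (28·7 − 36·(-21)) + (36·8 − 41·7) + (41·52 − 3·8)| = 6735, so the area is 6735/2.
The number of boundary lattice points is Σ gcd(|Δx|,|Δy|) = gcd(9,2) + gcd(33,70) + gcd(36,3) + gcd(31,4) + gcd(8,28) + gcd(5,1) + gcd(38,44) = 1+1+3+1+4+1+2 = 13.
By Pick's theorem A = I + B/2 − 1, so I = 6735/2 − 13/2 + 1 = 3362.

3362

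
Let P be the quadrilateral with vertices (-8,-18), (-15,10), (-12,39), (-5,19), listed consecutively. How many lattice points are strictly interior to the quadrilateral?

By the shoelace formula, twice the signed area is |((-8)·10 − (-15)·(-18)) + ((-15)·39 − (-12)·10) + ((-12)·19 − (-5)·39) + ((-5)·(-18) − (-8)·19)| = 606, so the area is 303.
Summing gcd(|Δx|,|Δy|) over the edges gives the boundary count: gcd(7,28) + gcd(3,29) + gcd(7,20) + gcd(3,37) = 7+1+1+1 = 10.
By Pick's theorem A = I + B/2 − 1, so I = 303 − 10/2 + 1 = 299.

299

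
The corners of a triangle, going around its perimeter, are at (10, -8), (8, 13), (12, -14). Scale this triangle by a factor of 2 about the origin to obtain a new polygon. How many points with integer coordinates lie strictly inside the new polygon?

57

Using the shoelace formula, 2A = |[10·13 − 8·(-8)] + [8·(-14) − 12·13] + [12·(-8) − 10·(-14)]| = 30, so the area is 15.
The number of boundary lattice points is Σ gcd(|Δx|,|Δy|) = gcd(2,21) + gcd(4,27) + gcd(2,6) = 1+1+2 = 4.
Scaling by 2 multiplies the area by 2² = 4 (so the new area is 60) and multiplies the boundary lattice-point count by 2, giving 8.
By Pick's theorem, the interior count of the dilated polygon is 60 − 8/2 + 1 = 57.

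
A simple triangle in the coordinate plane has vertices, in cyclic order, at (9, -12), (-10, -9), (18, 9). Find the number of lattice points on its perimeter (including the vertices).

Summing gcd(|Δx|,|Δy|) over the edges gives the boundary count: gcd(19,3) + gcd(28,18) + gcd(9,21) = 1+2+3 = 6.

6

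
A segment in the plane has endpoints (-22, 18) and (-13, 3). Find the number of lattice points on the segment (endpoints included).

The number of lattice points on a segment between lattice points is gcd(|Δx|,|Δy|) + 1 = gcd(9,15) + 1 = 3 + 1 = 4.

4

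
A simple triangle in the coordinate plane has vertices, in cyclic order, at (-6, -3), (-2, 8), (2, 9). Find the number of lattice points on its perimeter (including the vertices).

Along each edge there are gcd(|Δx|,|Δy|)+1 lattice points, so counting each shared vertex once the boundary has gcd(4,11) + gcd(4,1) + gcd(8,12) = 1+1+4 = 6.

6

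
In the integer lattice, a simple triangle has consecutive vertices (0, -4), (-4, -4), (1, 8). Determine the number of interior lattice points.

The shoelace formula gives twice the area as |[0·(-4) − (-4)·(-4)] + [(-4)·8 − 1·(-4)] + [1·(-4) − 0·8]| = 48, so the area is 24.
Along each edge there are gcd(|Δx|,|Δy|)+1 lattice points, so counting each shared vertex once the boundary has gcd(4,0) + gcd(5,12) + gcd(1,12) = 4+1+1 = 6.
Pick's theorem gives I = A − B/2 + 1 = 24 − 6/2 + 1 = 22.

22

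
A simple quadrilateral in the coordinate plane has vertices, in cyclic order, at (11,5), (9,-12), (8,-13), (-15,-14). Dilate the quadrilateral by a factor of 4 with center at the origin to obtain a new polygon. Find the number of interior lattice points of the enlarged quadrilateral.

By the shoelace formula, twice the signed area is |(11·(-12) − 9·5) + (9·(-13) − 8·(-12)) + (8·(-14) − (-15)·(-13)) + ((-15)·5 − 11·(-14))| = 426, so the area is 213.
Summing gcd(|Δx|,|Δy|) over the edges gives the boundary count: gcd(2,17) + gcd(1,1) + gcd(23,1) + gcd(26,19) = 1+1+1+1 = 4.
Scaling by 4 multiplies the area by 4² = 16 (so the new area is 3408) and multiplies the boundary lattice-point count by 4, giving 16.
By Pick's theorem, the interior count of the dilated polygon is 3408 − 16/2 + 1 = 3401.

3401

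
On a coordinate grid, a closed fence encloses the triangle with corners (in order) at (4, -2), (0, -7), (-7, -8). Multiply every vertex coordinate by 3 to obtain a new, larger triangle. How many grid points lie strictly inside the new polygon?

136

Using the shoelace formula, 2A = |(4·(-7) − 0·(-2)) + (0·(-8) − (-7)·(-7)) + ((-7)·(-2) − 4·(-8))| = 31, so the area is 31/2.
Along each edge there are gcd(|Δx|,|Δy|)+1 lattice points, so counting each shared vertex once the boundary has gcd(4,5) + gcd(7,1) + gcd(11,6) = 1+1+1 = 3.
Scaling by 3 multiplies the area by 3² = 9 (so the new area is 139.5) and multiplies the boundary lattice-point count by 3, giving 9.
By Pick's theorem, the interior count of the dilated polygon is 139.5 − 9/2 + 1 = 136.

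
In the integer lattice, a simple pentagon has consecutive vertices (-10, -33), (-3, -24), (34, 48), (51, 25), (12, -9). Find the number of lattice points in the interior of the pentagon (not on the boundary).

1013

The shoelace formula gives twice the area as |[(-10)·(-24) − (-3)·(-33)] + [(-3)·48 − 34·(-24)] + [34·25 − 51·48] + [51·(-9) − 12·25] + [12·(-33) − (-10)·(-9)]| = 2030, so the area is 1015.
Summing gcd(|Δx|,|Δy|) over the edges gives the boundary count: gcd(7,9) + gcd(37,72) + gcd(17,23) + gcd(39,34) + gcd(22,24) = 1+1+1+1+2 = 6.
Pick's theorem gives I = A − B/2 + 1 = 1015 − 6/2 + 1 = 1013.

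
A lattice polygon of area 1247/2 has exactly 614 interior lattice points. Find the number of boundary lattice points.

21

Pick's theorem gives A = I + B/2 − 1, so B = 2(A − I + 1) = 2(1247/2 − 614 + 1) = 21.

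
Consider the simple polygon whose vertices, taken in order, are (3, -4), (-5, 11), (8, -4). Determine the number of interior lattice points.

The shoelace formula gives twice the area as |[3·11 − (-5)·(-4)] + [(-5)·(-4) − 8·11] + [8·(-4) − 3·(-4)]| = 75, so the area is 75/2.
Summing gcd(|Δx|,|Δy|) over the edges gives the boundary count: gcd(8,15) + gcd(13,15) + gcd(5,0) = 1+1+5 = 7.
By Pick's theorem A = I + B/2 − 1, so I = 75/2 − 7/2 + 1 = 35.

35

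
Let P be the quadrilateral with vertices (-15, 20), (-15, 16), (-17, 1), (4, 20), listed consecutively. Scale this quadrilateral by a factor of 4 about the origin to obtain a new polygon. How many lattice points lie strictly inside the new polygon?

By the shoelace formula, twice the signed area is |((-15)·16 − (-15)·20) + ((-15)·1 − (-17)·16) + ((-17)·20 − 4·1) + (4·20 − (-15)·20)| = 353, so the area is 176.5.
Summing gcd(|Δx|,|Δy|) over the edges gives the boundary count: gcd(0,4) + gcd(2,15) + gcd(21,19) + gcd(19,0) = 4+1+1+19 = 25.
Scaling by 4 multiplies the area by 4² = 16 (so the new area is 2824) and multiplies the boundary lattice-point count by 4, giving 100.
By Pick's theorem, the interior count of the dilated polygon is 2824 − 100/2 + 1 = 2775.

2775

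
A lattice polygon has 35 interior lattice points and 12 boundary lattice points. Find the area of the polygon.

By Pick's theorem, A = I + B/2 − 1 = 35 + 12/2 − 1 = 40.

40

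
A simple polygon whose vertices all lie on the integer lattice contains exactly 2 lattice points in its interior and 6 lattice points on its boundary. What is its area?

4

Pick's theorem states A = I + B/2 − 1, so A = 2 + 6/2 − 1 = 4.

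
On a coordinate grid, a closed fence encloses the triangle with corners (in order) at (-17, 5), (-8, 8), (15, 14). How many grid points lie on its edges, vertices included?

5

Summing gcd(|Δx|,|Δy|) over the edges gives the boundary count: gcd(9,3) + gcd(23,6) + gcd(32,9) = 3+1+1 = 5.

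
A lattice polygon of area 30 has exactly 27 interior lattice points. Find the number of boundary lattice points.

8

Pick's theorem gives A = I + B/2 − 1, so B = 2(A − I + 1) = 2(30 − 27 + 1) = 8.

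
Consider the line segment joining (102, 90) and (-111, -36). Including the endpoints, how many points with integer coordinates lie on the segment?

The number of lattice points on a segment between lattice points is gcd(|Δx|,|Δy|) + 1 = gcd(213,126) + 1 = 3 + 1 = 4.

4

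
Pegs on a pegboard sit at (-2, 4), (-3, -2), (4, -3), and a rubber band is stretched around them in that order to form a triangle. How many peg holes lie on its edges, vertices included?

Summing gcd(|Δx|,|Δy|) over the edges gives the boundary count: gcd(1,6) + gcd(7,1) + gcd(6,7) = 1+1+1 = 3.

3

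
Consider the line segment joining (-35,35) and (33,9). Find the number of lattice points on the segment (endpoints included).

3

The number of lattice points on a segment between lattice points is gcd(|Δx|,|Δy|) + 1 = gcd(68,26) + 1 = 2 + 1 = 3.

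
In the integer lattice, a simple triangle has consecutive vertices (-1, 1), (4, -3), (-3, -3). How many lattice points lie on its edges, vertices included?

10

The number of boundary lattice points is Σ gcd(|Δx|,|Δy|) = gcd(5,4) + gcd(7,0) + gcd(2,4) = 1+7+2 = 10.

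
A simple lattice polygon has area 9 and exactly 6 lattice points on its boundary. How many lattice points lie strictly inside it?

7

From Pick's theorem, I = A − B/2 + 1 = 9 − 6/2 + 1 = 7.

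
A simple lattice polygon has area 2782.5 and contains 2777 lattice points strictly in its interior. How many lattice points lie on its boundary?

13

Pick's theorem gives A = I + B/2 − 1, so B = 2(A − I + 1) = 2(2782.5 − 2777 + 1) = 13.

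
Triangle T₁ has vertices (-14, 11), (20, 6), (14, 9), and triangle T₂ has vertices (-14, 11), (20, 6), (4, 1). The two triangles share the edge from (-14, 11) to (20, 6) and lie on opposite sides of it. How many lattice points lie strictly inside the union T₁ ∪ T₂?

The union is the simple quadrilateral with vertices (-14, 11), (14, 9), (20, 6), (4, 1) in order.
Using the shoelace formula, 2A = |[(-14)·9 − 14·11] + [14·6 − 20·9] + [20·1 − 4·6] + [4·11 − (-14)·1]| = 322, so the area is 161.
The number of boundary lattice points is Σ gcd(|Δx|,|Δy|) = gcd(28,2) + gcd(6,3) + gcd(16,5) + gcd(18,10) = 2+3+1+2 = 8.
By Pick's theorem I = A − B/2 + 1 = 161 − 8/2 + 1 = 158.

158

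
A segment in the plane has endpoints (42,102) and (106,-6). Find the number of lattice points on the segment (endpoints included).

5

The number of lattice points on a segment between lattice points is gcd(|Δx|,|Δy|) + 1 = gcd(64,108) + 1 = 4 + 1 = 5.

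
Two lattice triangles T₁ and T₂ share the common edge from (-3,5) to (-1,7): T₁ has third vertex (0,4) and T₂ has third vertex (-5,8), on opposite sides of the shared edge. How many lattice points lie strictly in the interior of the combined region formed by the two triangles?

8

The union is the simple quadrilateral with vertices (-3,5), (0,4), (-1,7), (-5,8) in order.
By the shoelace formula, twice the signed area is |((-3)·4 − 0·5) + (0·7 − (-1)·4) + ((-1)·8 − (-5)·7) + ((-5)·5 − (-3)·8)| = 18, so the area is 9.
The number of boundary lattice points is Σ gcd(|Δx|,|Δy|) = gcd(3,1) + gcd(1,3) + gcd(4,1) + gcd(2,3) = 1+1+1+1 = 4.
By Pick's theorem I = A − B/2 + 1 = 9 − 4/2 + 1 = 8.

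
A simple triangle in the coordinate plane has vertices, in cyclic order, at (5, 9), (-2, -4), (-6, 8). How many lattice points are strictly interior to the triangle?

66

By the shoelace formula, twice the signed area is |(5·(-4) − (-2)·9) + ((-2)·8 − (-6)·(-4)) + ((-6)·9 − 5·8)| = 136, so the area is 68.
Summing gcd(|Δx|,|Δy|) over the edges gives the boundary count: gcd(7,13) + gcd(4,12) + gcd(11,1) = 1+4+1 = 6.
Pick's theorem gives I = A − B/2 + 1 = 68 − 6/2 + 1 = 66.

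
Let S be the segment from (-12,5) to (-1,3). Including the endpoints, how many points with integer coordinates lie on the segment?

2

The number of lattice points on a segment between lattice points is gcd(|Δx|,|Δy|) + 1 = gcd(11,2) + 1 = 1 + 1 = 2.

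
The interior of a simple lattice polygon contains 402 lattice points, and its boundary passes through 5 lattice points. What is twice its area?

Pick's theorem states A = I + B/2 − 1, so A = 402 + 5/2 − 1 = 807/2.
Hence 2A = 807.

807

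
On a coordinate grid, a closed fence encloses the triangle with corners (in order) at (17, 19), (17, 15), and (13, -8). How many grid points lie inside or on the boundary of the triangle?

Using the shoelace formula, 2A = |(17·15 − 17·19) + (17·(-8) − 13·15) + (13·19 − 17·(-8))| = 16, so the area is 8.
The number of boundary lattice points is Σ gcd(|Δx|,|Δy|) = gcd(0,4) + gcd(4,23) + gcd(4,27) = 4+1+1 = 6.
Pick's theorem gives I = A − B/2 + 1 = 8 − 6/2 + 1 = 6, so the closed region contains I + B = 6 + 6 = 12 lattice points.

12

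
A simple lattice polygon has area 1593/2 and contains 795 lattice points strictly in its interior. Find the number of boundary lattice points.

Pick's theorem gives A = I + B/2 − 1, so B = 2(A − I + 1) = 2(1593/2 − 795 + 1) = 5.

5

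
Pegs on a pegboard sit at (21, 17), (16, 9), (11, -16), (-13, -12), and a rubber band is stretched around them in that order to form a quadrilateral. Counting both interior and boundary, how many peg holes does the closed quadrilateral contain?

380

Using the shoelace formula, 2A = |[21·9 − 16·17] + [16·(-16) − 11·9] + [11·(-12) − (-13)·(-16)] + [(-13)·17 − 21·(-12)]| = 747, so the area is 373.5.
The number of boundary lattice points is Σ gcd(|Δx|,|Δy|) = gcd(5,8) + gcd(5,25) + gcd(24,4) + gcd(34,29) = 1+5+4+1 = 11.
Pick's theorem gives I = A − B/2 + 1 = 373.5 − 11/2 + 1 = 369, so the closed region contains I + B = 369 + 11 = 380 lattice points.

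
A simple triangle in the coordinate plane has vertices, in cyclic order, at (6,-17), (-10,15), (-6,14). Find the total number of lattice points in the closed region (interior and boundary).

By the shoelace formula, twice the signed area is |[6·15 − (-10)·(-17)] + [(-10)·14 − (-6)·15] + [(-6)·(-17) − 6·14]| = 112, so the area is 56.
Along each edge there are gcd(|Δx|,|Δy|)+1 lattice points, so counting each shared vertex once the boundary has gcd(16,32) + gcd(4,1) + gcd(12,31) = 16+1+1 = 18.
Pick's theorem gives I = A − B/2 + 1 = 56 − 18/2 + 1 = 48, so the closed region contains I + B = 48 + 18 = 66 lattice points.

66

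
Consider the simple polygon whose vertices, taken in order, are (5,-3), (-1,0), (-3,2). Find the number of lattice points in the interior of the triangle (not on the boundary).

1

By the shoelace formula, twice the signed area is |(5·0 − (-1)·(-3)) + ((-1)·2 − (-3)·0) + ((-3)·(-3) − 5·2)| = 6, so the area is 3.
Along each edge there are gcd(|Δx|,|Δy|)+1 lattice points, so counting each shared vertex once the boundary has gcd(6,3) + gcd(2,2) + gcd(8,5) = 3+2+1 = 6.
Pick's theorem gives I = A − B/2 + 1 = 3 − 6/2 + 1 = 1.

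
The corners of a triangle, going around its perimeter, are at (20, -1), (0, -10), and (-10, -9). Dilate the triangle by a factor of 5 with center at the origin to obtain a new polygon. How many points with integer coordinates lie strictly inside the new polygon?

By the shoelace formula, twice the signed area is |[20·(-10) − 0·(-1)] + [0·(-9) − (-10)·(-10)] + [(-10)·(-1) − 20·(-9)]| = 110, so the area is 55.
Summing gcd(|Δx|,|Δy|) over the edges gives the boundary count: gcd(20,9) + gcd(10,1) + gcd(30,8) = 1+1+2 = 4.
Scaling by 5 multiplies the area by 5² = 25 (so the new area is 1375) and multiplies the boundary lattice-point count by 5, giving 20.
By Pick's theorem, the interior count of the dilated polygon is 1375 − 20/2 + 1 = 1366.

1366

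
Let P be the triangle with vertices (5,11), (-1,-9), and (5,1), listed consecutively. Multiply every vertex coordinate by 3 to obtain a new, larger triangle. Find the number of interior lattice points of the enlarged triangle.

By the shoelace formula, twice the signed area is |[5·(-9) − (-1)·11] + [(-1)·1 − 5·(-9)] + [5·11 − 5·1]| = 60, so the area is 30.
Along each edge there are gcd(|Δx|,|Δy|)+1 lattice points, so counting each shared vertex once the boundary has gcd(6,20) + gcd(6,10) + gcd(0,10) = 2+2+10 = 14.
Scaling by 3 multiplies the area by 3² = 9 (so the new area is 270) and multiplies the boundary lattice-point count by 3, giving 42.
By Pick's theorem, the interior count of the dilated polygon is 270 − 42/2 + 1 = 250.

250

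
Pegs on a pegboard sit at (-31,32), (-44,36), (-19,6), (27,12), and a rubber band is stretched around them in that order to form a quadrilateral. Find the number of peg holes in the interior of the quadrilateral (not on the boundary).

775

The shoelace formula gives twice the area as |[(-31)·36 − (-44)·32] + [(-44)·6 − (-19)·36] + [(-19)·12 − 27·6] + [27·32 − (-31)·12]| = 1558, so the area is 779.
The number of boundary lattice points is Σ gcd(|Δx|,|Δy|) = gcd(13,4) + gcd(25,30) + gcd(46,6) + gcd(58,20) = 1+5+2+2 = 10.
Pick's theorem gives I = A − B/2 + 1 = 779 − 10/2 + 1 = 775.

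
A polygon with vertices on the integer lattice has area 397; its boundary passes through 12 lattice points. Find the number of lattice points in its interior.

392

Pick's theorem A = I + B/2 − 1 rearranges to I = A − B/2 + 1 = 397 − 12/2 + 1 = 392.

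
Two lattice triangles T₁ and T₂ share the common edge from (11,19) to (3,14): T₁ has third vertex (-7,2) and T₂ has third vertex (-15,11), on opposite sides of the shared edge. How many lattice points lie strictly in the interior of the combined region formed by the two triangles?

53

The union is the simple quadrilateral with vertices (11,19), (-7,2), (3,14), (-15,11) in order.
By the shoelace formula, twice the signed area is |[11·2 − (-7)·19] + [(-7)·14 − 3·2] + [3·11 − (-15)·14] + [(-15)·19 − 11·11]| = 112, so the area is 56.
The number of boundary lattice points is Σ gcd(|Δx|,|Δy|) = gcd(18,17) + gcd(10,12) + gcd(18,3) + gcd(26,8) = 1+2+3+2 = 8.
By Pick's theorem I = A − B/2 + 1 = 56 − 8/2 + 1 = 53.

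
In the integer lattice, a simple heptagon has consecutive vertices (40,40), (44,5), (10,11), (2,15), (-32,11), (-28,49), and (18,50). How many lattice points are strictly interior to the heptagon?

The shoelace formula gives twice the area as |(40·5 − 44·40) + (44·11 − 10·5) + (10·15 − 2·11) + (2·11 − (-32)·15) + ((-32)·49 − (-28)·11) + ((-28)·50 − 18·49) + (18·40 − 40·50)| = 5318, so the area is 2659.
Summing gcd(|Δx|,|Δy|) over the edges gives the boundary count: gcd(4,35) + gcd(34,6) + gcd(8,4) + gcd(34,4) + gcd(4,38) + gcd(46,1) + gcd(22,10) = 1+2+4+2+2+1+2 = 14.
By Pick's theorem A = I + B/2 − 1, so I = 2659 − 14/2 + 1 = 2653.

2653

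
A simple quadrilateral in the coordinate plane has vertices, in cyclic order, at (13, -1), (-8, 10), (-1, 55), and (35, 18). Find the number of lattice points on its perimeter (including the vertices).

Along each edge there are gcd(|Δx|,|Δy|)+1 lattice points, so counting each shared vertex once the boundary has gcd(21,11) + gcd(7,45) + gcd(36,37) + gcd(22,19) = 1+1+1+1 = 4.

4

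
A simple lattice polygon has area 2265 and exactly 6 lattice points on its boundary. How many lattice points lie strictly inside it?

2263

Pick's theorem A = I + B/2 − 1 rearranges to I = A − B/2 + 1 = 2265 − 6/2 + 1 = 2263.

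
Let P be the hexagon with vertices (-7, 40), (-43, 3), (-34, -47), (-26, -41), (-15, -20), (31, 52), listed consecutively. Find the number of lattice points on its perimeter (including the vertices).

The number of boundary lattice points is Σ gcd(|Δx|,|Δy|) = gcd(36,37) + gcd(9,50) + gcd(8,6) + gcd(11,21) + gcd(46,72) + gcd(38,12) = 1+1+2+1+2+2 = 9.

9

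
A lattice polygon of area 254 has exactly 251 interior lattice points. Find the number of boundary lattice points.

8

Pick's theorem gives A = I + B/2 − 1, so B = 2(A − I + 1) = 2(254 − 251 + 1) = 8.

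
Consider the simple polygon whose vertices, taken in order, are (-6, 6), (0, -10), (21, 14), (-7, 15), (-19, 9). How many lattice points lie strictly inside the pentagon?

417

By the shoelace formula, twice the signed area is |[(-6)·(-10) − 0·6] + [0·14 − 21·(-10)] + [21·15 − (-7)·14] + [(-7)·9 − (-19)·15] + [(-19)·6 − (-6)·9]| = 845, so the area is 422.5.
Along each edge there are gcd(|Δx|,|Δy|)+1 lattice points, so counting each shared vertex once the boundary has gcd(6,16) + gcd(21,24) + gcd(28,1) + gcd(12,6) + gcd(13,3) = 2+3+1+6+1 = 13.
By Pick's theorem A = I + B/2 − 1, so I = 422.5 − 13/2 + 1 = 417.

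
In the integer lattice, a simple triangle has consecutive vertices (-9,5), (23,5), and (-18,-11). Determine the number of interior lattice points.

The shoelace formula gives twice the area as |((-9)·5 − 23·5) + (23·(-11) − (-18)·5) + ((-18)·5 − (-9)·(-11))| = 512, so the area is 256.
Along each edge there are gcd(|Δx|,|Δy|)+1 lattice points, so counting each shared vertex once the boundary has gcd(32,0) + gcd(41,16) + gcd(9,16) = 32+1+1 = 34.
Pick's theorem gives I = A − B/2 + 1 = 256 − 34/2 + 1 = 240.

240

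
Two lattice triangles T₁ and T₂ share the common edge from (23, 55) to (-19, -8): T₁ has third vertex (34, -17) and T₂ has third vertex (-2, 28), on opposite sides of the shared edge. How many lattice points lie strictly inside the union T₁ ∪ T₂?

The union is the simple quadrilateral with vertices (23, 55), (34, -17), (-19, -8), (-2, 28) in order.
By the shoelace formula, twice the signed area is |(23·(-17) − 34·55) + (34·(-8) − (-19)·(-17)) + ((-19)·28 − (-2)·(-8)) + ((-2)·55 − 23·28)| = 4158, so the area is 2079.
The number of boundary lattice points is Σ gcd(|Δx|,|Δy|) = gcd(11,72) + gcd(53,9) + gcd(17,36) + gcd(25,27) = 1+1+1+1 = 4.
By Pick's theorem I = A − B/2 + 1 = 2079 − 4/2 + 1 = 2078.

2078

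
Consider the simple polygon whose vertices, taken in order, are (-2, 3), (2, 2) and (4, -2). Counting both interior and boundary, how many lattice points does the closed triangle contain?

By the shoelace formula, twice the signed area is |[(-2)·2 − 2·3] + [2·(-2) − 4·2] + [4·3 − (-2)·(-2)]| = 14, so the area is 7.
Along each edge there are gcd(|Δx|,|Δy|)+1 lattice points, so counting each shared vertex once the boundary has gcd(4,1) + gcd(2,4) + gcd(6,5) = 1+2+1 = 4.
Pick's theorem gives I = A − B/2 + 1 = 7 − 4/2 + 1 = 6, so the closed region contains I + B = 6 + 4 = 10 lattice points.

10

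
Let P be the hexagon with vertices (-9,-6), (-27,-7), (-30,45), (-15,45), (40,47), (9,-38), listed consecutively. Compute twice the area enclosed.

Using the shoelace formula, 2A = |[(-9)·(-7) − (-27)·(-6)] + [(-27)·45 − (-30)·(-7)] + [(-30)·45 − (-15)·45] + [(-15)·47 − 40·45] + [40·(-38) − 9·47] + [9·(-6) − (-9)·(-38)]| = 7043, so the area is 7043/2.

7043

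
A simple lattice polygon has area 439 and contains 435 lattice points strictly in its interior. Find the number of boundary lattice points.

Pick's theorem gives A = I + B/2 − 1, so B = 2(A − I + 1) = 2(439 − 435 + 1) = 10.

10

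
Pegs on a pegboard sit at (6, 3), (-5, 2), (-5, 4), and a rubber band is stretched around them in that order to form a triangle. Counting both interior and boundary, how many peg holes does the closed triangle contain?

14

The shoelace formula gives twice the area as |[6·2 − (-5)·3] + [(-5)·4 − (-5)·2] + [(-5)·3 − 6·4]| = 22, so the area is 11.
Summing gcd(|Δx|,|Δy|) over the edges gives the boundary count: gcd(11,1) + gcd(0,2) + gcd(11,1) = 1+2+1 = 4.
Pick's theorem gives I = A − B/2 + 1 = 11 − 4/2 + 1 = 10, so the closed region contains I + B = 10 + 4 = 14 lattice points.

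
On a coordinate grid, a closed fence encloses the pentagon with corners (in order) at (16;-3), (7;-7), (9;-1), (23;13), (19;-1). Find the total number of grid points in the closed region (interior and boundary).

The shoelace formula gives twice the area as |[16·(-7) − 7·(-3)] + [7·(-1) − 9·(-7)] + [9·13 − 23·(-1)] + [23·(-1) − 19·13] + [19·(-3) − 16·(-1)]| = 206, so the area is 103.
The number of boundary lattice points is Σ gcd(|Δx|,|Δy|) = gcd(9,4) + gcd(2,6) + gcd(14,14) + gcd(4,14) + gcd(3,2) = 1+2+14+2+1 = 20.
Pick's theorem gives I = A − B/2 + 1 = 103 − 20/2 + 1 = 94, so the closed region contains I + B = 94 + 20 = 114 lattice points.

114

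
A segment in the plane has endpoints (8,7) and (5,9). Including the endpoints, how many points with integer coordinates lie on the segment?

2

The number of lattice points on a segment between lattice points is gcd(|Δx|,|Δy|) + 1 = gcd(3,2) + 1 = 1 + 1 = 2.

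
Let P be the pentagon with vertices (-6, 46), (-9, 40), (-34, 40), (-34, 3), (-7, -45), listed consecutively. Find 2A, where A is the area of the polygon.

The shoelace formula gives twice the area as |[(-6)·40 − (-9)·46] + [(-9)·40 − (-34)·40] + [(-34)·3 − (-34)·40] + [(-34)·(-45) − (-7)·3] + [(-7)·46 − (-6)·(-45)]| = 3391, so the area is 3391/2.

3391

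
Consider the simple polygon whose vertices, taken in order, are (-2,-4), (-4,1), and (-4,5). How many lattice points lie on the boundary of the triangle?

6

Along each edge there are gcd(|Δx|,|Δy|)+1 lattice points, so counting each shared vertex once the boundary has gcd(2,5) + gcd(0,4) + gcd(2,9) = 1+4+1 = 6.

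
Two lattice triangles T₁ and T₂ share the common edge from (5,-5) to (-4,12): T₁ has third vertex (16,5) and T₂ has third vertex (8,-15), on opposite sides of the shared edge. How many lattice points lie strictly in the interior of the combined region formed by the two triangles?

156

The union is the simple quadrilateral with vertices (5,-5), (16,5), (-4,12), (8,-15) in order.
Using the shoelace formula, 2A = |[5·5 − 16·(-5)] + [16·12 − (-4)·5] + [(-4)·(-15) − 8·12] + [8·(-5) − 5·(-15)]| = 316, so the area is 158.
The number of boundary lattice points is Σ gcd(|Δx|,|Δy|) = gcd(11,10) + gcd(20,7) + gcd(12,27) + gcd(3,10) = 1+1+3+1 = 6.
By Pick's theorem I = A − B/2 + 1 = 158 − 6/2 + 1 = 156.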